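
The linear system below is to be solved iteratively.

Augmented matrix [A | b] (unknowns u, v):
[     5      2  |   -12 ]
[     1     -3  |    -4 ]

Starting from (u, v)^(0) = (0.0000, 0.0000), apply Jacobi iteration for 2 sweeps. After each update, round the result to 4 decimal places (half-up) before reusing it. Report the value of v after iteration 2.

Iteration 1:
  u = (-12 - (2)·0.0000) / (5) = -2.4000
  v = (-4 - (1)·0.0000) / (-3) = 1.3333
Iteration 2:
  u = (-12 - (2)·1.3333) / (5) = -2.9333
  v = (-4 - (1)·-2.4000) / (-3) = 0.5333

0.5333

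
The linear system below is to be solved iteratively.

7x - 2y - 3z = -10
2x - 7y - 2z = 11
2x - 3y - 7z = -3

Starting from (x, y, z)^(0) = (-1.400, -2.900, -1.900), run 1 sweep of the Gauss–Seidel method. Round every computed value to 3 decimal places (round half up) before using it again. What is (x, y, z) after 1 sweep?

(-3.071, -1.906, 0.368)

Iteration 1:
  x = (-10 - (-2)·-2.900 - (-3)·-1.900) / (7) = -3.071
  y = (11 - (2)·-3.071 - (-2)·-1.900) / (-7) = -1.906
  z = (-3 - (2)·-3.071 - (-3)·-1.906) / (-7) = 0.368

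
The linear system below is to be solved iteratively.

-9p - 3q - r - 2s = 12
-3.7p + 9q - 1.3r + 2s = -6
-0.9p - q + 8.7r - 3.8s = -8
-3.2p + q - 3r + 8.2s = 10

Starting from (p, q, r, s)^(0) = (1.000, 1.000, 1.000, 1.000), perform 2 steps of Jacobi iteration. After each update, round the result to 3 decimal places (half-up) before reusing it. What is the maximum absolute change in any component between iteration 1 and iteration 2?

Iteration 1:
  p = (12 - (-3)·1.000 - (-1)·1.000 - (-2)·1.000) / (-9) = -2.000
  q = (-6 - (-3.7)·1.000 - (-1.3)·1.000 - (2)·1.000) / (9) = -0.333
  r = (-8 - (-0.9)·1.000 - (-1)·1.000 - (-3.8)·1.000) / (8.7) = -0.264
  s = (10 - (-3.2)·1.000 - (1)·1.000 - (-3)·1.000) / (8.2) = 1.854
Iteration 2:
  p = (12 - (-3)·-0.333 - (-1)·-0.264 - (-2)·1.854) / (-9) = -1.605
  q = (-6 - (-3.7)·-2.000 - (-1.3)·-0.264 - (2)·1.854) / (9) = -1.939
  r = (-8 - (-0.9)·-2.000 - (-1)·-0.333 - (-3.8)·1.854) / (8.7) = -0.355
  s = (10 - (-3.2)·-2.000 - (1)·-0.333 - (-3)·-0.264) / (8.2) = 0.383
Change: (0.395, -1.606, -0.091, -1.471) → max |·| = 1.606

1.606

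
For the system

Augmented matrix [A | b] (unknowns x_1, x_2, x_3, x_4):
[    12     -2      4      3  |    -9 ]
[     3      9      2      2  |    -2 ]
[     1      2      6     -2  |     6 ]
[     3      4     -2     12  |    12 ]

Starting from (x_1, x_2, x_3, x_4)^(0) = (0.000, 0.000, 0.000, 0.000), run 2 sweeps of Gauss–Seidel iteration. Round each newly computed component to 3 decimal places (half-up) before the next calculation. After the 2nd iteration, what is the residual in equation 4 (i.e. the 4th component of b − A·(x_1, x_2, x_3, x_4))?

0.000

Iteration 1:
  x_1 = (-9 - (-2)·0.000 - (4)·0.000 - (3)·0.000) / (12) = -0.750
  x_2 = (-2 - (3)·-0.750 - (2)·0.000 - (2)·0.000) / (9) = 0.028
  x_3 = (6 - (1)·-0.750 - (2)·0.028 - (-2)·0.000) / (6) = 1.116
  x_4 = (12 - (3)·-0.750 - (4)·0.028 - (-2)·1.116) / (12) = 1.364
Iteration 2:
  x_1 = (-9 - (-2)·0.028 - (4)·1.116 - (3)·1.364) / (12) = -1.458
  x_2 = (-2 - (3)·-1.458 - (2)·1.116 - (2)·1.364) / (9) = -0.287
  x_3 = (6 - (1)·-1.458 - (2)·-0.287 - (-2)·1.364) / (6) = 1.793
  x_4 = (12 - (3)·-1.458 - (4)·-0.287 - (-2)·1.793) / (12) = 1.759
Residual b − A·x = (-4.527, -2.147, 0.792, 0.000)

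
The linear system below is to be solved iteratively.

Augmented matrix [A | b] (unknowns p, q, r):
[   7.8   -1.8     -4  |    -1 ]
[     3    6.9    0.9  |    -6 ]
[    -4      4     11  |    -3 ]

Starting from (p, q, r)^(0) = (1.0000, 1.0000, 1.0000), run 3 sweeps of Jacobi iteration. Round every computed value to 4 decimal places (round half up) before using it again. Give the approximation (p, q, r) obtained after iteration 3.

Iteration 1:
  p = (-1 - (-1.8)·1.0000 - (-4)·1.0000) / (7.8) = 0.6154
  q = (-6 - (3)·1.0000 - (0.9)·1.0000) / (6.9) = -1.4348
  r = (-3 - (-4)·1.0000 - (4)·1.0000) / (11) = -0.2727
Iteration 2:
  p = (-1 - (-1.8)·-1.4348 - (-4)·-0.2727) / (7.8) = -0.5992
  q = (-6 - (3)·0.6154 - (0.9)·-0.2727) / (6.9) = -1.1016
  r = (-3 - (-4)·0.6154 - (4)·-1.4348) / (11) = 0.4728
Iteration 3:
  p = (-1 - (-1.8)·-1.1016 - (-4)·0.4728) / (7.8) = -0.1400
  q = (-6 - (3)·-0.5992 - (0.9)·0.4728) / (6.9) = -0.6707
  r = (-3 - (-4)·-0.5992 - (4)·-1.1016) / (11) = -0.0900

(-0.1400, -0.6707, -0.0900)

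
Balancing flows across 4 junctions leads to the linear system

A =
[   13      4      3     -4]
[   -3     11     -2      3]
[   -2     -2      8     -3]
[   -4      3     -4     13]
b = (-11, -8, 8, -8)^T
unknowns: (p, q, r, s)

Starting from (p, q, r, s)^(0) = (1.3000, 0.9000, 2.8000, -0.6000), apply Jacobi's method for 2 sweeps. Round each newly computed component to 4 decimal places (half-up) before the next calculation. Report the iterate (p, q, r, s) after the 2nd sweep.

Iteration 1:
  p = (-11 - (4)·0.9000 - (3)·2.8000 - (-4)·-0.6000) / (13) = -1.9538
  q = (-8 - (-3)·1.3000 - (-2)·2.8000 - (3)·-0.6000) / (11) = 0.3000
  r = (8 - (-2)·1.3000 - (-2)·0.9000 - (-3)·-0.6000) / (8) = 1.3250
  s = (-8 - (-4)·1.3000 - (3)·0.9000 - (-4)·2.8000) / (13) = 0.4385
Iteration 2:
  p = (-11 - (4)·0.3000 - (3)·1.3250 - (-4)·0.4385) / (13) = -1.1093
  q = (-8 - (-3)·-1.9538 - (-2)·1.3250 - (3)·0.4385) / (11) = -1.1388
  r = (8 - (-2)·-1.9538 - (-2)·0.3000 - (-3)·0.4385) / (8) = 0.7510
  s = (-8 - (-4)·-1.9538 - (3)·0.3000 - (-4)·1.3250) / (13) = -0.8781

(-1.1093, -1.1388, 0.7510, -0.8781)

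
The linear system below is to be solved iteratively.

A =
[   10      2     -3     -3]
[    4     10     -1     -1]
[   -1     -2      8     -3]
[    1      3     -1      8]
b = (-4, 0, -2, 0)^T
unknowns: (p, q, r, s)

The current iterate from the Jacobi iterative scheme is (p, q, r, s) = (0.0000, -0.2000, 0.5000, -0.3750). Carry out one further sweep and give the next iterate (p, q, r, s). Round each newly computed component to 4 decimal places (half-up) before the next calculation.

One sweep:
  p = (-4 - (2)·-0.2000 - (-3)·0.5000 - (-3)·-0.3750) / (10) = -0.3225
  q = (0 - (4)·0.0000 - (-1)·0.5000 - (-1)·-0.3750) / (10) = 0.0125
  r = (-2 - (-1)·0.0000 - (-2)·-0.2000 - (-3)·-0.3750) / (8) = -0.4406
  s = (0 - (1)·0.0000 - (3)·-0.2000 - (-1)·0.5000) / (8) = 0.1375

(-0.3225, 0.0125, -0.4406, 0.1375)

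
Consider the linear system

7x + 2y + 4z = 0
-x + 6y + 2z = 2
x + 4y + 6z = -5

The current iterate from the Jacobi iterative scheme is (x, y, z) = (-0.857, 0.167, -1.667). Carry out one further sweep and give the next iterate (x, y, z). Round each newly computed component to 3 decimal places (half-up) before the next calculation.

(0.905, 0.746, -0.802)

One sweep:
  x = (0 - (2)·0.167 - (4)·-1.667) / (7) = 0.905
  y = (2 - (-1)·-0.857 - (2)·-1.667) / (6) = 0.746
  z = (-5 - (1)·-0.857 - (4)·0.167) / (6) = -0.802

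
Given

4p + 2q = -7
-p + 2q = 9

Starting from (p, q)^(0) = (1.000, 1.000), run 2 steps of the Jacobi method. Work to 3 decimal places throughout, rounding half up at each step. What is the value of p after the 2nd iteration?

-4.250

Iteration 1:
  p = (-7 - (2)·1.000) / (4) = -2.250
  q = (9 - (-1)·1.000) / (2) = 5.000
Iteration 2:
  p = (-7 - (2)·5.000) / (4) = -4.250
  q = (9 - (-1)·-2.250) / (2) = 3.375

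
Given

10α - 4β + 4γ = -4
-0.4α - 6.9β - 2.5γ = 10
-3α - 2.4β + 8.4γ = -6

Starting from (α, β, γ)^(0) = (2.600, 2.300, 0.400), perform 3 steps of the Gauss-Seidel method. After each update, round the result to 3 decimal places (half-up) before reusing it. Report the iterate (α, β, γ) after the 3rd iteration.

(-0.320, -0.984, -1.110)

Iteration 1:
  α = (-4 - (-4)·2.300 - (4)·0.400) / (10) = 0.360
  β = (10 - (-0.4)·0.360 - (-2.5)·0.400) / (-6.9) = -1.615
  γ = (-6 - (-3)·0.360 - (-2.4)·-1.615) / (8.4) = -1.047
Iteration 2:
  α = (-4 - (-4)·-1.615 - (4)·-1.047) / (10) = -0.627
  β = (10 - (-0.4)·-0.627 - (-2.5)·-1.047) / (-6.9) = -1.034
  γ = (-6 - (-3)·-0.627 - (-2.4)·-1.034) / (8.4) = -1.234
Iteration 3:
  α = (-4 - (-4)·-1.034 - (4)·-1.234) / (10) = -0.320
  β = (10 - (-0.4)·-0.320 - (-2.5)·-1.234) / (-6.9) = -0.984
  γ = (-6 - (-3)·-0.320 - (-2.4)·-0.984) / (8.4) = -1.110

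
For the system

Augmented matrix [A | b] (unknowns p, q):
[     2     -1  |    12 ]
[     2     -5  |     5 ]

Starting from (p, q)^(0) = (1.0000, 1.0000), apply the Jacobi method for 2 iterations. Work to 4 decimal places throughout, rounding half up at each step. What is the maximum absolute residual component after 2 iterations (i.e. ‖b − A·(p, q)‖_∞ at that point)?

Iteration 1:
  p = (12 - (-1)·1.0000) / (2) = 6.5000
  q = (5 - (2)·1.0000) / (-5) = -0.6000
Iteration 2:
  p = (12 - (-1)·-0.6000) / (2) = 5.7000
  q = (5 - (2)·6.5000) / (-5) = 1.6000
Residual b − A·x = (2.2000, 1.6000); ∞-norm = 2.2000

2.2000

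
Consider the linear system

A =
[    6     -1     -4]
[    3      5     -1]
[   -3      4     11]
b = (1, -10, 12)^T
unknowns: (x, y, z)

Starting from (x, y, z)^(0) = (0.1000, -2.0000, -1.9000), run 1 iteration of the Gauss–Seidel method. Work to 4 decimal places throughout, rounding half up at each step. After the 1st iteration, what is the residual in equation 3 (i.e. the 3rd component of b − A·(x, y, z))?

0.0004

Iteration 1:
  x = (1 - (-1)·-2.0000 - (-4)·-1.9000) / (6) = -1.4333
  y = (-10 - (3)·-1.4333 - (-1)·-1.9000) / (5) = -1.5200
  z = (12 - (-3)·-1.4333 - (4)·-1.5200) / (11) = 1.2527
Residual b − A·x = (13.0906, 3.1526, 0.0004)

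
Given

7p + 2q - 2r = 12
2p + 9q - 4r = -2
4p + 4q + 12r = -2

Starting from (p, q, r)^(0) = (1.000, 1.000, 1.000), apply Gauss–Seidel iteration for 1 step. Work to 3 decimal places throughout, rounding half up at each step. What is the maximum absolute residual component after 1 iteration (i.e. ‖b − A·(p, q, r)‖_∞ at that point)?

Iteration 1:
  p = (12 - (2)·1.000 - (-2)·1.000) / (7) = 1.714
  q = (-2 - (2)·1.714 - (-4)·1.000) / (9) = -0.159
  r = (-2 - (4)·1.714 - (4)·-0.159) / (12) = -0.685
Residual b − A·x = (-1.050, -6.737, 0.000); ∞-norm = 6.737

6.737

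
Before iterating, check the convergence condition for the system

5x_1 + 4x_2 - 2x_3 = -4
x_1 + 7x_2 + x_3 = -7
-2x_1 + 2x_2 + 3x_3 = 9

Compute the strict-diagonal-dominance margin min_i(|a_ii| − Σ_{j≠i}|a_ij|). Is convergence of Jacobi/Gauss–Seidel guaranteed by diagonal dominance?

row 1: |5| − (4+2) = -1
row 2: |7| − (1+1) = 5
row 3: |3| − (2+2) = -1
minimum over rows = -1 → not strictly diagonally dominant

-1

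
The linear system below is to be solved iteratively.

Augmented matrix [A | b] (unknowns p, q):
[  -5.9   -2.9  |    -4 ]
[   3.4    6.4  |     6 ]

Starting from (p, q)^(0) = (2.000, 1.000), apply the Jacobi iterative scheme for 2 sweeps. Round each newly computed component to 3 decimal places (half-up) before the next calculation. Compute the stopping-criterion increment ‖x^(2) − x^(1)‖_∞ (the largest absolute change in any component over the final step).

Iteration 1:
  p = (-4 - (-2.9)·1.000) / (-5.9) = 0.186
  q = (6 - (3.4)·2.000) / (6.4) = -0.125
Iteration 2:
  p = (-4 - (-2.9)·-0.125) / (-5.9) = 0.739
  q = (6 - (3.4)·0.186) / (6.4) = 0.839
Change: (0.553, 0.964) → max |·| = 0.964

0.964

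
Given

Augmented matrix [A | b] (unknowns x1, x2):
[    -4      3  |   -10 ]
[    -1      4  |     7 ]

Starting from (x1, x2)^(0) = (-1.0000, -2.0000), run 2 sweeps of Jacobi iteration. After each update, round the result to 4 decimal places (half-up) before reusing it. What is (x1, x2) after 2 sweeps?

(3.6250, 2.0000)

Iteration 1:
  x1 = (-10 - (3)·-2.0000) / (-4) = 1.0000
  x2 = (7 - (-1)·-1.0000) / (4) = 1.5000
Iteration 2:
  x1 = (-10 - (3)·1.5000) / (-4) = 3.6250
  x2 = (7 - (-1)·1.0000) / (4) = 2.0000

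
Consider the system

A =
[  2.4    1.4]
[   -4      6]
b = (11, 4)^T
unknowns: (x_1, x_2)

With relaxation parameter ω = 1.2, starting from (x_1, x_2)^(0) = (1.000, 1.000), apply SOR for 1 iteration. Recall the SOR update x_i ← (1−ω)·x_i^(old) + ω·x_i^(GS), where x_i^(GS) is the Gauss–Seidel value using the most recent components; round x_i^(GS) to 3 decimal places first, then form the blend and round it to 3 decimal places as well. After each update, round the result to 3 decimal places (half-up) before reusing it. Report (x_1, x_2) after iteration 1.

Iteration 1:
  x_1: GS value = (11 - (1.4)·1.000) / (2.4) = 4.000;  x_1 ← (1−ω)·1.000 + ω·4.000 = 4.600
  x_2: GS value = (4 - (-4)·4.600) / (6) = 3.733;  x_2 ← (1−ω)·1.000 + ω·3.733 = 4.280

(4.600, 4.280)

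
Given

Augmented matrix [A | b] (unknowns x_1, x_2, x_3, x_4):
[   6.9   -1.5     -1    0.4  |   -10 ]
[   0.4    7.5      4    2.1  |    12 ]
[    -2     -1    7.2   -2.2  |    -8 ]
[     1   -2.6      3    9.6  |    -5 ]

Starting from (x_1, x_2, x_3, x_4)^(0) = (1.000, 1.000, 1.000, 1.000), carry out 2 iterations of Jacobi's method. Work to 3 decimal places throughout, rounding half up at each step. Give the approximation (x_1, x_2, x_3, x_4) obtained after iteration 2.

Iteration 1:
  x_1 = (-10 - (-1.5)·1.000 - (-1)·1.000 - (0.4)·1.000) / (6.9) = -1.145
  x_2 = (12 - (0.4)·1.000 - (4)·1.000 - (2.1)·1.000) / (7.5) = 0.733
  x_3 = (-8 - (-2)·1.000 - (-1)·1.000 - (-2.2)·1.000) / (7.2) = -0.389
  x_4 = (-5 - (1)·1.000 - (-2.6)·1.000 - (3)·1.000) / (9.6) = -0.667
Iteration 2:
  x_1 = (-10 - (-1.5)·0.733 - (-1)·-0.389 - (0.4)·-0.667) / (6.9) = -1.308
  x_2 = (12 - (0.4)·-1.145 - (4)·-0.389 - (2.1)·-0.667) / (7.5) = 2.055
  x_3 = (-8 - (-2)·-1.145 - (-1)·0.733 - (-2.2)·-0.667) / (7.2) = -1.531
  x_4 = (-5 - (1)·-1.145 - (-2.6)·0.733 - (3)·-0.389) / (9.6) = -0.081

(-1.308, 2.055, -1.531, -0.081)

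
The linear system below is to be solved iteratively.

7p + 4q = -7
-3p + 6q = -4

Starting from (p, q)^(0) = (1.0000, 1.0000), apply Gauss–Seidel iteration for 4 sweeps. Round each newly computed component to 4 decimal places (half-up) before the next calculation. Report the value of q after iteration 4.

Iteration 1:
  p = (-7 - (4)·1.0000) / (7) = -1.5714
  q = (-4 - (-3)·-1.5714) / (6) = -1.4524
Iteration 2:
  p = (-7 - (4)·-1.4524) / (7) = -0.1701
  q = (-4 - (-3)·-0.1701) / (6) = -0.7517
Iteration 3:
  p = (-7 - (4)·-0.7517) / (7) = -0.5705
  q = (-4 - (-3)·-0.5705) / (6) = -0.9519
Iteration 4:
  p = (-7 - (4)·-0.9519) / (7) = -0.4561
  q = (-4 - (-3)·-0.4561) / (6) = -0.8947

-0.8947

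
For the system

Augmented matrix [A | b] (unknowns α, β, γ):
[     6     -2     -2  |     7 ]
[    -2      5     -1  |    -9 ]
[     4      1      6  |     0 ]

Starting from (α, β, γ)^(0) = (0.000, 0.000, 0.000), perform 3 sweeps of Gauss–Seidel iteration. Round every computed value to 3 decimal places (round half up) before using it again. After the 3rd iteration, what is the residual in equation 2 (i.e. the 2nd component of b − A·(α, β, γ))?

Iteration 1:
  α = (7 - (-2)·0.000 - (-2)·0.000) / (6) = 1.167
  β = (-9 - (-2)·1.167 - (-1)·0.000) / (5) = -1.333
  γ = (0 - (4)·1.167 - (1)·-1.333) / (6) = -0.556
Iteration 2:
  α = (7 - (-2)·-1.333 - (-2)·-0.556) / (6) = 0.537
  β = (-9 - (-2)·0.537 - (-1)·-0.556) / (5) = -1.696
  γ = (0 - (4)·0.537 - (1)·-1.696) / (6) = -0.075
Iteration 3:
  α = (7 - (-2)·-1.696 - (-2)·-0.075) / (6) = 0.576
  β = (-9 - (-2)·0.576 - (-1)·-0.075) / (5) = -1.585
  γ = (0 - (4)·0.576 - (1)·-1.585) / (6) = -0.120
Residual b − A·x = (0.134, -0.043, 0.001)

-0.043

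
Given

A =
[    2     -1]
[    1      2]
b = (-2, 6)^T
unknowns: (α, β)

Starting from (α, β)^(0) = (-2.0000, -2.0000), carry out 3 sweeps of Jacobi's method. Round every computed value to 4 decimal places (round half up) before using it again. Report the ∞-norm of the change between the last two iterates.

1.5000

Iteration 1:
  α = (-2 - (-1)·-2.0000) / (2) = -2.0000
  β = (6 - (1)·-2.0000) / (2) = 4.0000
Iteration 2:
  α = (-2 - (-1)·4.0000) / (2) = 1.0000
  β = (6 - (1)·-2.0000) / (2) = 4.0000
Iteration 3:
  α = (-2 - (-1)·4.0000) / (2) = 1.0000
  β = (6 - (1)·1.0000) / (2) = 2.5000
Change: (0.0000, -1.5000) → max |·| = 1.5000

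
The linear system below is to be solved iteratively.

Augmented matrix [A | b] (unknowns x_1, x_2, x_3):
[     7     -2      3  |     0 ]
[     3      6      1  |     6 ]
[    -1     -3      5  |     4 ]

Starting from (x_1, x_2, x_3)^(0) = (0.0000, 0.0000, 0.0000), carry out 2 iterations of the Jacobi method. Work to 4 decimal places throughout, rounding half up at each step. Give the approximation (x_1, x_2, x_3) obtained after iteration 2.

Iteration 1:
  x_1 = (0 - (-2)·0.0000 - (3)·0.0000) / (7) = 0.0000
  x_2 = (6 - (3)·0.0000 - (1)·0.0000) / (6) = 1.0000
  x_3 = (4 - (-1)·0.0000 - (-3)·0.0000) / (5) = 0.8000
Iteration 2:
  x_1 = (0 - (-2)·1.0000 - (3)·0.8000) / (7) = -0.0571
  x_2 = (6 - (3)·0.0000 - (1)·0.8000) / (6) = 0.8667
  x_3 = (4 - (-1)·0.0000 - (-3)·1.0000) / (5) = 1.4000

(-0.0571, 0.8667, 1.4000)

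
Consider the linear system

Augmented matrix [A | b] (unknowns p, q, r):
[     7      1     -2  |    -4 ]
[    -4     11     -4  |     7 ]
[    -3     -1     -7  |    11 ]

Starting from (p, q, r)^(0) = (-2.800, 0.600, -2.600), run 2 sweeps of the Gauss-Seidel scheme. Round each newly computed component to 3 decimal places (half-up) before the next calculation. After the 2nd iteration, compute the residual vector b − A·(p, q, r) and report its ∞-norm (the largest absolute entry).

1.742

Iteration 1:
  p = (-4 - (1)·0.600 - (-2)·-2.600) / (7) = -1.400
  q = (7 - (-4)·-1.400 - (-4)·-2.600) / (11) = -0.818
  r = (11 - (-3)·-1.400 - (-1)·-0.818) / (-7) = -0.855
Iteration 2:
  p = (-4 - (1)·-0.818 - (-2)·-0.855) / (7) = -0.699
  q = (7 - (-4)·-0.699 - (-4)·-0.855) / (11) = 0.071
  r = (11 - (-3)·-0.699 - (-1)·0.071) / (-7) = -1.282
Residual b − A·x = (-1.742, -1.705, 0.000); ∞-norm = 1.742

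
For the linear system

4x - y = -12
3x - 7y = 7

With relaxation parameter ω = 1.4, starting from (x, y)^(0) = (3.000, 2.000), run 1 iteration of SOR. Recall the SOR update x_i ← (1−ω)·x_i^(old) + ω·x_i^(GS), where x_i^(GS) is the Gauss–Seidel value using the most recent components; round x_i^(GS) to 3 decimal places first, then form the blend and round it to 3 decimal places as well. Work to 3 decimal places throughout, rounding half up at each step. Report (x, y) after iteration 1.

(-4.700, -5.020)

Iteration 1:
  x: GS value = (-12 - (-1)·2.000) / (4) = -2.500;  x ← (1−ω)·3.000 + ω·-2.500 = -4.700
  y: GS value = (7 - (3)·-4.700) / (-7) = -3.014;  y ← (1−ω)·2.000 + ω·-3.014 = -5.020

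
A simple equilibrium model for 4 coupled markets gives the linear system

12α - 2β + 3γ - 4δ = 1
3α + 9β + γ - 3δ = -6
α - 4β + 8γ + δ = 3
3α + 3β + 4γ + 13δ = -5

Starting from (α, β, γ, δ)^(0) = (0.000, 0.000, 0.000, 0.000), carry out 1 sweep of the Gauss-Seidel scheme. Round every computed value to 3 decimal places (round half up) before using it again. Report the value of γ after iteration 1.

0.018

Iteration 1:
  α = (1 - (-2)·0.000 - (3)·0.000 - (-4)·0.000) / (12) = 0.083
  β = (-6 - (3)·0.083 - (1)·0.000 - (-3)·0.000) / (9) = -0.694
  γ = (3 - (1)·0.083 - (-4)·-0.694 - (1)·0.000) / (8) = 0.018
  δ = (-5 - (3)·0.083 - (3)·-0.694 - (4)·0.018) / (13) = -0.249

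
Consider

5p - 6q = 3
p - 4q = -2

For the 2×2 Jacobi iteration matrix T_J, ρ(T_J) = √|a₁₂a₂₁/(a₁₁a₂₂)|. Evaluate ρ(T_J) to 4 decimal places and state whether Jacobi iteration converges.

0.5477

a₁₂a₂₁/(a₁₁a₂₂) = (-6)·(1) / ((5)·(-4)) = 0.300000
ρ = √|0.300000| = √0.300000 = 0.5477
ρ < 1, so Jacobi converges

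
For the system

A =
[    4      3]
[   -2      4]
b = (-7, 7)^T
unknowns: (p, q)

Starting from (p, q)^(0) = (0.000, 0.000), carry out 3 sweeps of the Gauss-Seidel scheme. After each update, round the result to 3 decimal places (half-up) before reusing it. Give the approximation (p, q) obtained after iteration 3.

Iteration 1:
  p = (-7 - (3)·0.000) / (4) = -1.750
  q = (7 - (-2)·-1.750) / (4) = 0.875
Iteration 2:
  p = (-7 - (3)·0.875) / (4) = -2.406
  q = (7 - (-2)·-2.406) / (4) = 0.547
Iteration 3:
  p = (-7 - (3)·0.547) / (4) = -2.160
  q = (7 - (-2)·-2.160) / (4) = 0.670

(-2.160, 0.670)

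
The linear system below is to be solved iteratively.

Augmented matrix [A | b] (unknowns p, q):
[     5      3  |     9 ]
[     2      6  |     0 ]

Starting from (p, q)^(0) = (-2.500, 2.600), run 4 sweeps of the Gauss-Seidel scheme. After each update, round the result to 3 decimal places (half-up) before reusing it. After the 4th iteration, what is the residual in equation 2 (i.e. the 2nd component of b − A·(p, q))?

0.002

Iteration 1:
  p = (9 - (3)·2.600) / (5) = 0.240
  q = (0 - (2)·0.240) / (6) = -0.080
Iteration 2:
  p = (9 - (3)·-0.080) / (5) = 1.848
  q = (0 - (2)·1.848) / (6) = -0.616
Iteration 3:
  p = (9 - (3)·-0.616) / (5) = 2.170
  q = (0 - (2)·2.170) / (6) = -0.723
Iteration 4:
  p = (9 - (3)·-0.723) / (5) = 2.234
  q = (0 - (2)·2.234) / (6) = -0.745
Residual b − A·x = (0.065, 0.002)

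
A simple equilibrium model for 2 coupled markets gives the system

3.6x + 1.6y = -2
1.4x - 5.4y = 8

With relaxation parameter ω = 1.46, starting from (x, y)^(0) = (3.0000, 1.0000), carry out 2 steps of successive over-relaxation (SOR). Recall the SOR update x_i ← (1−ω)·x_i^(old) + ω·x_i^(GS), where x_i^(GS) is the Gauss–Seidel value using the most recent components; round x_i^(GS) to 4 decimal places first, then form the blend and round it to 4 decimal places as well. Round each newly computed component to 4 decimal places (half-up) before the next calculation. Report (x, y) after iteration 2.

Iteration 1:
  x: GS value = (-2 - (1.6)·1.0000) / (3.6) = -1.0000;  x ← (1−ω)·3.0000 + ω·-1.0000 = -2.8400
  y: GS value = (8 - (1.4)·-2.8400) / (-5.4) = -2.2178;  y ← (1−ω)·1.0000 + ω·-2.2178 = -3.6980
Iteration 2:
  x: GS value = (-2 - (1.6)·-3.6980) / (3.6) = 1.0880;  x ← (1−ω)·-2.8400 + ω·1.0880 = 2.8949
  y: GS value = (8 - (1.4)·2.8949) / (-5.4) = -0.7310;  y ← (1−ω)·-3.6980 + ω·-0.7310 = 0.6338

(2.8949, 0.6338)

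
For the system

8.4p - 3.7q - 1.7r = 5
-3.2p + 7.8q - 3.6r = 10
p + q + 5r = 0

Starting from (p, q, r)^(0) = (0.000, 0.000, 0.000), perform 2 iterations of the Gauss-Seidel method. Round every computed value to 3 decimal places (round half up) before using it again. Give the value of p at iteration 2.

1.182

Iteration 1:
  p = (5 - (-3.7)·0.000 - (-1.7)·0.000) / (8.4) = 0.595
  q = (10 - (-3.2)·0.595 - (-3.6)·0.000) / (7.8) = 1.526
  r = (0 - (1)·0.595 - (1)·1.526) / (5) = -0.424
Iteration 2:
  p = (5 - (-3.7)·1.526 - (-1.7)·-0.424) / (8.4) = 1.182
  q = (10 - (-3.2)·1.182 - (-3.6)·-0.424) / (7.8) = 1.571
  r = (0 - (1)·1.182 - (1)·1.571) / (5) = -0.551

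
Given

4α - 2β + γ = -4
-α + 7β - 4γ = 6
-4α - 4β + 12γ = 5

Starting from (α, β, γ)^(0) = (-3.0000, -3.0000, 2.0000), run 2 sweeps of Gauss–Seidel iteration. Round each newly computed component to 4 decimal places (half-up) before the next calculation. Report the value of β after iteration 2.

0.7947

Iteration 1:
  α = (-4 - (-2)·-3.0000 - (1)·2.0000) / (4) = -3.0000
  β = (6 - (-1)·-3.0000 - (-4)·2.0000) / (7) = 1.5714
  γ = (5 - (-4)·-3.0000 - (-4)·1.5714) / (12) = -0.0595
Iteration 2:
  α = (-4 - (-2)·1.5714 - (1)·-0.0595) / (4) = -0.1994
  β = (6 - (-1)·-0.1994 - (-4)·-0.0595) / (7) = 0.7947
  γ = (5 - (-4)·-0.1994 - (-4)·0.7947) / (12) = 0.6151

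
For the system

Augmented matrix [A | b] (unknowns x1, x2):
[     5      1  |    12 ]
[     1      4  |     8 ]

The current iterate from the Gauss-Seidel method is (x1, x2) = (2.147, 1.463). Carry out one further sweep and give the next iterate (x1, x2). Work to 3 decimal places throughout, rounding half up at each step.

One sweep:
  x1 = (12 - (1)·1.463) / (5) = 2.107
  x2 = (8 - (1)·2.107) / (4) = 1.473

(2.107, 1.473)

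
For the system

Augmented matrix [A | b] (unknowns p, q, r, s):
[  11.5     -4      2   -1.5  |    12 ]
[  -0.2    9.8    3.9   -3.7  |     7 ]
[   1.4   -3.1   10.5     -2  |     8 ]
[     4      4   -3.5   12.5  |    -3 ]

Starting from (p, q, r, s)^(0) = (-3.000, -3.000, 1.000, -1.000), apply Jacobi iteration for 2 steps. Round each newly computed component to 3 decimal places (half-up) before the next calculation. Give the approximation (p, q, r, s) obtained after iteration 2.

(1.242, 1.414, 1.140, -0.080)

Iteration 1:
  p = (12 - (-4)·-3.000 - (2)·1.000 - (-1.5)·-1.000) / (11.5) = -0.304
  q = (7 - (-0.2)·-3.000 - (3.9)·1.000 - (-3.7)·-1.000) / (9.8) = -0.122
  r = (8 - (1.4)·-3.000 - (-3.1)·-3.000 - (-2)·-1.000) / (10.5) = 0.086
  s = (-3 - (4)·-3.000 - (4)·-3.000 - (-3.5)·1.000) / (12.5) = 1.960
Iteration 2:
  p = (12 - (-4)·-0.122 - (2)·0.086 - (-1.5)·1.960) / (11.5) = 1.242
  q = (7 - (-0.2)·-0.304 - (3.9)·0.086 - (-3.7)·1.960) / (9.8) = 1.414
  r = (8 - (1.4)·-0.304 - (-3.1)·-0.122 - (-2)·1.960) / (10.5) = 1.140
  s = (-3 - (4)·-0.304 - (4)·-0.122 - (-3.5)·0.086) / (12.5) = -0.080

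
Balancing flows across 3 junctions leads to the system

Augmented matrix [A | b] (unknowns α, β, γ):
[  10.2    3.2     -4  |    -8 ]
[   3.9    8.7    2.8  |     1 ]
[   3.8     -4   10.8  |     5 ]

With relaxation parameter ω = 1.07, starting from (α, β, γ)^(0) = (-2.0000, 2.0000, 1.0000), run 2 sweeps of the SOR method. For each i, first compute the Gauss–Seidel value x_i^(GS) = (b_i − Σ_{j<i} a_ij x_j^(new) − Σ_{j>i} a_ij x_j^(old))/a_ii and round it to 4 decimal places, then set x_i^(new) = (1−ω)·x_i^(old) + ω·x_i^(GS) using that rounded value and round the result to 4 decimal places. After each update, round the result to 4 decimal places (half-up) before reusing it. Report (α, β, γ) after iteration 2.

Iteration 1:
  α: GS value = (-8 - (3.2)·2.0000 - (-4)·1.0000) / (10.2) = -1.0196;  α ← (1−ω)·-2.0000 + ω·-1.0196 = -0.9510
  β: GS value = (1 - (3.9)·-0.9510 - (2.8)·1.0000) / (8.7) = 0.2194;  β ← (1−ω)·2.0000 + ω·0.2194 = 0.0948
  γ: GS value = (5 - (3.8)·-0.9510 - (-4)·0.0948) / (10.8) = 0.8327;  γ ← (1−ω)·1.0000 + ω·0.8327 = 0.8210
Iteration 2:
  α: GS value = (-8 - (3.2)·0.0948 - (-4)·0.8210) / (10.2) = -0.4921;  α ← (1−ω)·-0.9510 + ω·-0.4921 = -0.4600
  β: GS value = (1 - (3.9)·-0.4600 - (2.8)·0.8210) / (8.7) = 0.0569;  β ← (1−ω)·0.0948 + ω·0.0569 = 0.0542
  γ: GS value = (5 - (3.8)·-0.4600 - (-4)·0.0542) / (10.8) = 0.6449;  γ ← (1−ω)·0.8210 + ω·0.6449 = 0.6326

(-0.4600, 0.0542, 0.6326)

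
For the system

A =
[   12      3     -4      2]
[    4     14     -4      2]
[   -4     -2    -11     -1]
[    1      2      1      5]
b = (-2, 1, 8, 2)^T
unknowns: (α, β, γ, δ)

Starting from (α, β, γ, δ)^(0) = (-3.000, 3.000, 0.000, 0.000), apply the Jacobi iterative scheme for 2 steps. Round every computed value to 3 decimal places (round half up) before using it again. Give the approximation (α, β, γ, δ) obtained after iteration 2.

(-0.426, 0.310, -0.545, 0.248)

Iteration 1:
  α = (-2 - (3)·3.000 - (-4)·0.000 - (2)·0.000) / (12) = -0.917
  β = (1 - (4)·-3.000 - (-4)·0.000 - (2)·0.000) / (14) = 0.929
  γ = (8 - (-4)·-3.000 - (-2)·3.000 - (-1)·0.000) / (-11) = -0.182
  δ = (2 - (1)·-3.000 - (2)·3.000 - (1)·0.000) / (5) = -0.200
Iteration 2:
  α = (-2 - (3)·0.929 - (-4)·-0.182 - (2)·-0.200) / (12) = -0.426
  β = (1 - (4)·-0.917 - (-4)·-0.182 - (2)·-0.200) / (14) = 0.310
  γ = (8 - (-4)·-0.917 - (-2)·0.929 - (-1)·-0.200) / (-11) = -0.545
  δ = (2 - (1)·-0.917 - (2)·0.929 - (1)·-0.182) / (5) = 0.248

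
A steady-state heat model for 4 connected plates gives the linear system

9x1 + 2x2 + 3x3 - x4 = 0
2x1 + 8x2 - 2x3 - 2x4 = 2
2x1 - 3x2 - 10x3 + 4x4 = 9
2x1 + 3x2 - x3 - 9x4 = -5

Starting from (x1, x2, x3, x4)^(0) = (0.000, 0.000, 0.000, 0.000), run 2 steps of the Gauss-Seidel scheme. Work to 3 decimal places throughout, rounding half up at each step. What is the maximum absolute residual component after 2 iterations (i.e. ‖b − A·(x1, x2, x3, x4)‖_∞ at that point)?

0.961

Iteration 1:
  x1 = (0 - (2)·0.000 - (3)·0.000 - (-1)·0.000) / (9) = 0.000
  x2 = (2 - (2)·0.000 - (-2)·0.000 - (-2)·0.000) / (8) = 0.250
  x3 = (9 - (2)·0.000 - (-3)·0.250 - (4)·0.000) / (-10) = -0.975
  x4 = (-5 - (2)·0.000 - (3)·0.250 - (-1)·-0.975) / (-9) = 0.747
Iteration 2:
  x1 = (0 - (2)·0.250 - (3)·-0.975 - (-1)·0.747) / (9) = 0.352
  x2 = (2 - (2)·0.352 - (-2)·-0.975 - (-2)·0.747) / (8) = 0.105
  x3 = (9 - (2)·0.352 - (-3)·0.105 - (4)·0.747) / (-10) = -0.562
  x4 = (-5 - (2)·0.352 - (3)·0.105 - (-1)·-0.562) / (-9) = 0.731
Residual b − A·x = (-0.961, 0.794, 0.067, -0.002); ∞-norm = 0.961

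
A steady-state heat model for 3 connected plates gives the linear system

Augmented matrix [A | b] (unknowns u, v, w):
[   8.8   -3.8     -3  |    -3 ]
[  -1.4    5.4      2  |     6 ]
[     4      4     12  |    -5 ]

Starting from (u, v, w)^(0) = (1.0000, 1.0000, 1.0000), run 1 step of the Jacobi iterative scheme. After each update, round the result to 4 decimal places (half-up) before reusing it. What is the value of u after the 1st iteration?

Iteration 1:
  u = (-3 - (-3.8)·1.0000 - (-3)·1.0000) / (8.8) = 0.4318
  v = (6 - (-1.4)·1.0000 - (2)·1.0000) / (5.4) = 1.0000
  w = (-5 - (4)·1.0000 - (4)·1.0000) / (12) = -1.0833

0.4318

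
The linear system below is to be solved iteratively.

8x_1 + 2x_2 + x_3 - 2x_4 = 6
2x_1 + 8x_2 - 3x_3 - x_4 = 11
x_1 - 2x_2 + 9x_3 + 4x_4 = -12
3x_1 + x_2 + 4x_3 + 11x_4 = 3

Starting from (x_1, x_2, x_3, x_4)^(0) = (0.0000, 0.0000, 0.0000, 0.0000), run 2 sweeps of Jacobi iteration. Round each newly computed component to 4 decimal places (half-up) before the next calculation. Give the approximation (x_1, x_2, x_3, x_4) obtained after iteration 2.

Iteration 1:
  x_1 = (6 - (2)·0.0000 - (1)·0.0000 - (-2)·0.0000) / (8) = 0.7500
  x_2 = (11 - (2)·0.0000 - (-3)·0.0000 - (-1)·0.0000) / (8) = 1.3750
  x_3 = (-12 - (1)·0.0000 - (-2)·0.0000 - (4)·0.0000) / (9) = -1.3333
  x_4 = (3 - (3)·0.0000 - (1)·0.0000 - (4)·0.0000) / (11) = 0.2727
Iteration 2:
  x_1 = (6 - (2)·1.3750 - (1)·-1.3333 - (-2)·0.2727) / (8) = 0.6411
  x_2 = (11 - (2)·0.7500 - (-3)·-1.3333 - (-1)·0.2727) / (8) = 0.7216
  x_3 = (-12 - (1)·0.7500 - (-2)·1.3750 - (4)·0.2727) / (9) = -1.2323
  x_4 = (3 - (3)·0.7500 - (1)·1.3750 - (4)·-1.3333) / (11) = 0.4280

(0.6411, 0.7216, -1.2323, 0.4280)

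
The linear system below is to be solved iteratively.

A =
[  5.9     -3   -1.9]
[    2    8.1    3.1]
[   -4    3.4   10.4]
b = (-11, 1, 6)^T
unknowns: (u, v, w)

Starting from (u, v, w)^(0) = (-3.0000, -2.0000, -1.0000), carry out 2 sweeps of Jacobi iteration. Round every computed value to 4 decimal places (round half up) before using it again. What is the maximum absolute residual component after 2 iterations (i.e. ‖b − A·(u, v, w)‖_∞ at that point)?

Iteration 1:
  u = (-11 - (-3)·-2.0000 - (-1.9)·-1.0000) / (5.9) = -3.2034
  v = (1 - (2)·-3.0000 - (3.1)·-1.0000) / (8.1) = 1.2469
  w = (6 - (-4)·-3.0000 - (3.4)·-2.0000) / (10.4) = 0.0769
Iteration 2:
  u = (-11 - (-3)·1.2469 - (-1.9)·0.0769) / (5.9) = -1.2056
  v = (1 - (2)·-3.2034 - (3.1)·0.0769) / (8.1) = 0.8850
  w = (6 - (-4)·-3.2034 - (3.4)·1.2469) / (10.4) = -1.0628
Residual b − A·x = (-3.2513, -0.4626, 9.2217); ∞-norm = 9.2217

9.2217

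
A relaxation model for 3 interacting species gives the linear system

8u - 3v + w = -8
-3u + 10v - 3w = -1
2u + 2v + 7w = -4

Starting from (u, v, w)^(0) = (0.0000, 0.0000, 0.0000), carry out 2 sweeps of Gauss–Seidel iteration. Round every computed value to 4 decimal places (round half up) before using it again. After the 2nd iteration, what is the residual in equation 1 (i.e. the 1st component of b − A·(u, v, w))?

-0.3322

Iteration 1:
  u = (-8 - (-3)·0.0000 - (1)·0.0000) / (8) = -1.0000
  v = (-1 - (-3)·-1.0000 - (-3)·0.0000) / (10) = -0.4000
  w = (-4 - (2)·-1.0000 - (2)·-0.4000) / (7) = -0.1714
Iteration 2:
  u = (-8 - (-3)·-0.4000 - (1)·-0.1714) / (8) = -1.1286
  v = (-1 - (-3)·-1.1286 - (-3)·-0.1714) / (10) = -0.4900
  w = (-4 - (2)·-1.1286 - (2)·-0.4900) / (7) = -0.1090
Residual b − A·x = (-0.3322, 0.1872, 0.0002)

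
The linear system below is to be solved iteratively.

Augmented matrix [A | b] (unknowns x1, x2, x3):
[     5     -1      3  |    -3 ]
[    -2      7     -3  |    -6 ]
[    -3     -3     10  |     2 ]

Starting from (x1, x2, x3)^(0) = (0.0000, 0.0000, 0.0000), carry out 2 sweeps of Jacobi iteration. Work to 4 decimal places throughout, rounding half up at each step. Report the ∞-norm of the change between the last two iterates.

0.4371

Iteration 1:
  x1 = (-3 - (-1)·0.0000 - (3)·0.0000) / (5) = -0.6000
  x2 = (-6 - (-2)·0.0000 - (-3)·0.0000) / (7) = -0.8571
  x3 = (2 - (-3)·0.0000 - (-3)·0.0000) / (10) = 0.2000
Iteration 2:
  x1 = (-3 - (-1)·-0.8571 - (3)·0.2000) / (5) = -0.8914
  x2 = (-6 - (-2)·-0.6000 - (-3)·0.2000) / (7) = -0.9429
  x3 = (2 - (-3)·-0.6000 - (-3)·-0.8571) / (10) = -0.2371
Change: (-0.2914, -0.0858, -0.4371) → max |·| = 0.4371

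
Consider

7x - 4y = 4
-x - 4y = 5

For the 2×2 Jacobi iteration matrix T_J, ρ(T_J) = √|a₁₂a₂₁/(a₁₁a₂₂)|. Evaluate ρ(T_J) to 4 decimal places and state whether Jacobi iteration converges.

0.3780

a₁₂a₂₁/(a₁₁a₂₂) = (-4)·(-1) / ((7)·(-4)) = -0.142857
ρ = √|-0.142857| = √0.142857 = 0.3780
ρ < 1, so Jacobi converges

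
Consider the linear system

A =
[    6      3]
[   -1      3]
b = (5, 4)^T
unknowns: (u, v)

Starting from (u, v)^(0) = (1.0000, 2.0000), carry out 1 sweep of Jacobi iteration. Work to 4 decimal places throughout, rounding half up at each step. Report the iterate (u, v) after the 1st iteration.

(-0.1667, 1.6667)

Iteration 1:
  u = (5 - (3)·2.0000) / (6) = -0.1667
  v = (4 - (-1)·1.0000) / (3) = 1.6667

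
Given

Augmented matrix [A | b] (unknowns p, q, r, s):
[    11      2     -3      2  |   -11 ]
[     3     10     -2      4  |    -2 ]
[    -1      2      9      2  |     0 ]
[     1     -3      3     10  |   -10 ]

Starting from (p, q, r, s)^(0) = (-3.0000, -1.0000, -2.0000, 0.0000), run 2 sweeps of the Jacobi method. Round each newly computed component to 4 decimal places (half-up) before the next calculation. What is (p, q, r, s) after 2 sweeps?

Iteration 1:
  p = (-11 - (2)·-1.0000 - (-3)·-2.0000 - (2)·0.0000) / (11) = -1.3636
  q = (-2 - (3)·-3.0000 - (-2)·-2.0000 - (4)·0.0000) / (10) = 0.3000
  r = (0 - (-1)·-3.0000 - (2)·-1.0000 - (2)·0.0000) / (9) = -0.1111
  s = (-10 - (1)·-3.0000 - (-3)·-1.0000 - (3)·-2.0000) / (10) = -0.4000
Iteration 2:
  p = (-11 - (2)·0.3000 - (-3)·-0.1111 - (2)·-0.4000) / (11) = -1.0121
  q = (-2 - (3)·-1.3636 - (-2)·-0.1111 - (4)·-0.4000) / (10) = 0.3469
  r = (0 - (-1)·-1.3636 - (2)·0.3000 - (2)·-0.4000) / (9) = -0.1293
  s = (-10 - (1)·-1.3636 - (-3)·0.3000 - (3)·-0.1111) / (10) = -0.7403

(-1.0121, 0.3469, -0.1293, -0.7403)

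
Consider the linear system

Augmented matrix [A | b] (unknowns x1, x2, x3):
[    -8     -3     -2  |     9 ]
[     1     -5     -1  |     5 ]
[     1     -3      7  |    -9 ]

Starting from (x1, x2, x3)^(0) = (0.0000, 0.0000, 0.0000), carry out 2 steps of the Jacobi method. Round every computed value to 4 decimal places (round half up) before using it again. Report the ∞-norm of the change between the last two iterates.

Iteration 1:
  x1 = (9 - (-3)·0.0000 - (-2)·0.0000) / (-8) = -1.1250
  x2 = (5 - (1)·0.0000 - (-1)·0.0000) / (-5) = -1.0000
  x3 = (-9 - (1)·0.0000 - (-3)·0.0000) / (7) = -1.2857
Iteration 2:
  x1 = (9 - (-3)·-1.0000 - (-2)·-1.2857) / (-8) = -0.4286
  x2 = (5 - (1)·-1.1250 - (-1)·-1.2857) / (-5) = -0.9679
  x3 = (-9 - (1)·-1.1250 - (-3)·-1.0000) / (7) = -1.5536
Change: (0.6964, 0.0321, -0.2679) → max |·| = 0.6964

0.6964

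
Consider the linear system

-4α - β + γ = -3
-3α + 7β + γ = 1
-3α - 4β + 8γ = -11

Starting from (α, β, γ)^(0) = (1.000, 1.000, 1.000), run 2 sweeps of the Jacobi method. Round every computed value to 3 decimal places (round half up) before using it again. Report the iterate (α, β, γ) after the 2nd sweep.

(0.518, 0.536, -0.879)

Iteration 1:
  α = (-3 - (-1)·1.000 - (1)·1.000) / (-4) = 0.750
  β = (1 - (-3)·1.000 - (1)·1.000) / (7) = 0.429
  γ = (-11 - (-3)·1.000 - (-4)·1.000) / (8) = -0.500
Iteration 2:
  α = (-3 - (-1)·0.429 - (1)·-0.500) / (-4) = 0.518
  β = (1 - (-3)·0.750 - (1)·-0.500) / (7) = 0.536
  γ = (-11 - (-3)·0.750 - (-4)·0.429) / (8) = -0.879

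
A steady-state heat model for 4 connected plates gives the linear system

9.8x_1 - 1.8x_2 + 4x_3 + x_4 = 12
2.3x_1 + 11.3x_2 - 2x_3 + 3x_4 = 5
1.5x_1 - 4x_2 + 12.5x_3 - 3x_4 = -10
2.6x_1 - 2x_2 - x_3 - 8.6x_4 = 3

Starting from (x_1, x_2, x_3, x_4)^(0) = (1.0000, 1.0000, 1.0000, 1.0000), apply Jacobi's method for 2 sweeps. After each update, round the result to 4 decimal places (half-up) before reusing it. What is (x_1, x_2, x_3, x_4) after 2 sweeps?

(1.4394, 0.3009, -0.9545, -0.0705)

Iteration 1:
  x_1 = (12 - (-1.8)·1.0000 - (4)·1.0000 - (1)·1.0000) / (9.8) = 0.8980
  x_2 = (5 - (2.3)·1.0000 - (-2)·1.0000 - (3)·1.0000) / (11.3) = 0.1504
  x_3 = (-10 - (1.5)·1.0000 - (-4)·1.0000 - (-3)·1.0000) / (12.5) = -0.3600
  x_4 = (3 - (2.6)·1.0000 - (-2)·1.0000 - (-1)·1.0000) / (-8.6) = -0.3953
Iteration 2:
  x_1 = (12 - (-1.8)·0.1504 - (4)·-0.3600 - (1)·-0.3953) / (9.8) = 1.4394
  x_2 = (5 - (2.3)·0.8980 - (-2)·-0.3600 - (3)·-0.3953) / (11.3) = 0.3009
  x_3 = (-10 - (1.5)·0.8980 - (-4)·0.1504 - (-3)·-0.3953) / (12.5) = -0.9545
  x_4 = (3 - (2.6)·0.8980 - (-2)·0.1504 - (-1)·-0.3600) / (-8.6) = -0.0705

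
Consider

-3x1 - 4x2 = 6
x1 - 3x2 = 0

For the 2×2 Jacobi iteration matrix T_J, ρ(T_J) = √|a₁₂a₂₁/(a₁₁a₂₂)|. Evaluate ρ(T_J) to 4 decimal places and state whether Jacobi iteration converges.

0.6667

a₁₂a₂₁/(a₁₁a₂₂) = (-4)·(1) / ((-3)·(-3)) = -0.444444
ρ = √|-0.444444| = √0.444444 = 0.6667
ρ < 1, so Jacobi converges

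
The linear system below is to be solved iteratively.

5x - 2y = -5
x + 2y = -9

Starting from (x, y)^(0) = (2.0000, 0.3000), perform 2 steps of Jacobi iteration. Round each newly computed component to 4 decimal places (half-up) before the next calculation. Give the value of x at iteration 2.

Iteration 1:
  x = (-5 - (-2)·0.3000) / (5) = -0.8800
  y = (-9 - (1)·2.0000) / (2) = -5.5000
Iteration 2:
  x = (-5 - (-2)·-5.5000) / (5) = -3.2000
  y = (-9 - (1)·-0.8800) / (2) = -4.0600

-3.2000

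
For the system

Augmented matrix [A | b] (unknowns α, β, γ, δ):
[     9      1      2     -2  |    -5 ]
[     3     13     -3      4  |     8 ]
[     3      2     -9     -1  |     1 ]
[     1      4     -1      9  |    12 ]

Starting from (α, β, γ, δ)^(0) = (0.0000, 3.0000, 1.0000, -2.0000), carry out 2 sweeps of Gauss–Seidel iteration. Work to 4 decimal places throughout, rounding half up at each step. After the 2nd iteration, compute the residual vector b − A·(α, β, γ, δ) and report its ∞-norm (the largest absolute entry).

2.6824

Iteration 1:
  α = (-5 - (1)·3.0000 - (2)·1.0000 - (-2)·-2.0000) / (9) = -1.5556
  β = (8 - (3)·-1.5556 - (-3)·1.0000 - (4)·-2.0000) / (13) = 1.8205
  γ = (1 - (3)·-1.5556 - (2)·1.8205 - (-1)·-2.0000) / (-9) = -0.0029
  δ = (12 - (1)·-1.5556 - (4)·1.8205 - (-1)·-0.0029) / (9) = 0.6967
Iteration 2:
  α = (-5 - (1)·1.8205 - (2)·-0.0029 - (-2)·0.6967) / (9) = -0.6024
  β = (8 - (3)·-0.6024 - (-3)·-0.0029 - (4)·0.6967) / (13) = 0.5394
  γ = (1 - (3)·-0.6024 - (2)·0.5394 - (-1)·0.6967) / (-9) = -0.2695
  δ = (12 - (1)·-0.6024 - (4)·0.5394 - (-1)·-0.2695) / (9) = 1.1306
Residual b − A·x = (2.6824, -2.5359, 0.4335, -0.0001); ∞-norm = 2.6824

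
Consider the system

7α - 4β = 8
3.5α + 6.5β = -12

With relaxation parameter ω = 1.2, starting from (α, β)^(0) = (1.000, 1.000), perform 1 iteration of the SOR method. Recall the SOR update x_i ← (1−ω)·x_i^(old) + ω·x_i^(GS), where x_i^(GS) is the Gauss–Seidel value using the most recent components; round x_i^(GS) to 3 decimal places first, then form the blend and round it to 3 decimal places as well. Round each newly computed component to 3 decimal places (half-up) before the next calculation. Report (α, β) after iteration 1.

(1.857, -3.615)

Iteration 1:
  α: GS value = (8 - (-4)·1.000) / (7) = 1.714;  α ← (1−ω)·1.000 + ω·1.714 = 1.857
  β: GS value = (-12 - (3.5)·1.857) / (6.5) = -2.846;  β ← (1−ω)·1.000 + ω·-2.846 = -3.615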